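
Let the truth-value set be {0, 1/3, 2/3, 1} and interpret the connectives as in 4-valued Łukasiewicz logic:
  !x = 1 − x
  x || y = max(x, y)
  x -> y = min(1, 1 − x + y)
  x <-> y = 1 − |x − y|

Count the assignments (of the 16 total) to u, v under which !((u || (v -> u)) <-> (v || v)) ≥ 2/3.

9

u = 0, v = 0 ↦ 1  ≥
u = 0, v = 1/3 ↦ 1/3  <
u = 0, v = 2/3 ↦ 1/3  <
u = 0, v = 1 ↦ 1  ≥
u = 1/3, v = 0 ↦ 1  ≥
u = 1/3, v = 1/3 ↦ 2/3  ≥
u = 1/3, v = 2/3 ↦ 0  <
u = 1/3, v = 1 ↦ 2/3  ≥
u = 2/3, v = 0 ↦ 1  ≥
u = 2/3, v = 1/3 ↦ 2/3  ≥
u = 2/3, v = 2/3 ↦ 1/3  <
u = 2/3, v = 1 ↦ 1/3  <
u = 1, v = 0 ↦ 1  ≥
u = 1, v = 1/3 ↦ 2/3  ≥
u = 1, v = 2/3 ↦ 1/3  <
u = 1, v = 1 ↦ 0  <
So 9 of the 16 assignments meet the threshold.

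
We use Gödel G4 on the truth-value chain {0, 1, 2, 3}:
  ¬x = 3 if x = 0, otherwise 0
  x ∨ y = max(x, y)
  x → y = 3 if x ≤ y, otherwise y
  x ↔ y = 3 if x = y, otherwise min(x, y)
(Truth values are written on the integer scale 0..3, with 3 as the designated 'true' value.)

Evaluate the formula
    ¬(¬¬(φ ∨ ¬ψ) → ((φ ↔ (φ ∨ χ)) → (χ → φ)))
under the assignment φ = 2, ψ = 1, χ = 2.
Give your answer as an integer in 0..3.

¬ψ = ¬1 = 0
φ ∨ ¬ψ = 2 ∨ 0 = 2
¬(φ ∨ ¬ψ) = ¬2 = 0
¬¬(φ ∨ ¬ψ) = ¬0 = 3
φ ∨ χ = 2 ∨ 2 = 2
φ ↔ (φ ∨ χ) = 2 ↔ 2 = 3
χ → φ = 2 → 2 = 3
(φ ↔ (φ ∨ χ)) → (χ → φ) = 3 → 3 = 3
¬¬(φ ∨ ¬ψ) → ((φ ↔ (φ ∨ χ)) → (χ → φ)) = 3 → 3 = 3
¬(¬¬(φ ∨ ¬ψ) → ((φ ↔ (φ ∨ χ)) → (χ → φ))) = ¬3 = 0

0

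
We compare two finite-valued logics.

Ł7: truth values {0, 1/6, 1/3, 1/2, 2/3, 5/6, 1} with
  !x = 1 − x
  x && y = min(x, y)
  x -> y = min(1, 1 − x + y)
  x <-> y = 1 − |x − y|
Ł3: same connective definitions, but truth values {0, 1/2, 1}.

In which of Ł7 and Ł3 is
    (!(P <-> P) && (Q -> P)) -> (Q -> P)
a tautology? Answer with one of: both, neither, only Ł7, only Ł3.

both

In Ł7: every assignment gives 1 — tautology.
In Ł3: every assignment gives 1 — tautology.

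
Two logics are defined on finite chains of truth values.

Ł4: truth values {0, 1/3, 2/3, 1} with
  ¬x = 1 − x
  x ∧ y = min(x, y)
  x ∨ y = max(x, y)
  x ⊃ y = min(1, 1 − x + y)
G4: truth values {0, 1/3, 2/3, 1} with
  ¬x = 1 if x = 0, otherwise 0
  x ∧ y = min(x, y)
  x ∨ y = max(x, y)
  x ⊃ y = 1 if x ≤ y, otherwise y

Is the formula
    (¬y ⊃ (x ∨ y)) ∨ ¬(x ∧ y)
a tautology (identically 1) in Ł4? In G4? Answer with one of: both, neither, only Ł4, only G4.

In Ł4: at x = 1/3, y = 1/3 the value is 2/3 — not a tautology.
In G4: every assignment gives 1 — tautology.

only G4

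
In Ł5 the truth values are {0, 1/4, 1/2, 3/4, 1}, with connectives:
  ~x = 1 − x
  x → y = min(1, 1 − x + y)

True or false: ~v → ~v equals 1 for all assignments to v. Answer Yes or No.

v = 0 ↦ 1
v = 1/4 ↦ 1
v = 1/2 ↦ 1
v = 3/4 ↦ 1
v = 1 ↦ 1
Every assignment gives a value ≥ 1.

Yes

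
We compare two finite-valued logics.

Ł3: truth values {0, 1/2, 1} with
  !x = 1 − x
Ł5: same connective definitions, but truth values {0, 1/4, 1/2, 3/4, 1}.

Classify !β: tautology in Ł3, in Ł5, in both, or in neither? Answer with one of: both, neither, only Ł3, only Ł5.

In Ł3: at β = 1/2 the value is 1/2 — not a tautology.
In Ł5: at β = 1/4 the value is 3/4 — not a tautology.

neither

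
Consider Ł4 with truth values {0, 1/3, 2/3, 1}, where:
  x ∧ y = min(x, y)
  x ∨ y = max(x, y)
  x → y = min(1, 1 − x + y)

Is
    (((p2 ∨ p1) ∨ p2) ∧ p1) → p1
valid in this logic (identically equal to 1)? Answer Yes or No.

Yes

p1 = 0, p2 = 0 ↦ 1
p1 = 0, p2 = 1/3 ↦ 1
p1 = 0, p2 = 2/3 ↦ 1
p1 = 0, p2 = 1 ↦ 1
p1 = 1/3, p2 = 0 ↦ 1
p1 = 1/3, p2 = 1/3 ↦ 1
p1 = 1/3, p2 = 2/3 ↦ 1
p1 = 1/3, p2 = 1 ↦ 1
p1 = 2/3, p2 = 0 ↦ 1
p1 = 2/3, p2 = 1/3 ↦ 1
p1 = 2/3, p2 = 2/3 ↦ 1
p1 = 2/3, p2 = 1 ↦ 1
p1 = 1, p2 = 0 ↦ 1
p1 = 1, p2 = 1/3 ↦ 1
p1 = 1, p2 = 2/3 ↦ 1
p1 = 1, p2 = 1 ↦ 1
Every assignment gives a value ≥ 1.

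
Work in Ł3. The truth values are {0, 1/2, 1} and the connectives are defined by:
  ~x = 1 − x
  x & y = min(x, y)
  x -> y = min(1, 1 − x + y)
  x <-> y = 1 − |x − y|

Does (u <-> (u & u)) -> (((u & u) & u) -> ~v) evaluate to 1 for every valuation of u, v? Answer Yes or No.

No

Counterexample: take u = 1/2, v = 1.
u & u = 1/2 & 1/2 = 1/2
u <-> (u & u) = 1/2 <-> 1/2 = 1
u & u = 1/2 & 1/2 = 1/2
(u & u) & u = 1/2 & 1/2 = 1/2
~v = ~1 = 0
((u & u) & u) -> ~v = 1/2 -> 0 = 1/2
(u <-> (u & u)) -> (((u & u) & u) -> ~v) = 1 -> 1/2 = 1/2
This gives 1/2 ≠ 1.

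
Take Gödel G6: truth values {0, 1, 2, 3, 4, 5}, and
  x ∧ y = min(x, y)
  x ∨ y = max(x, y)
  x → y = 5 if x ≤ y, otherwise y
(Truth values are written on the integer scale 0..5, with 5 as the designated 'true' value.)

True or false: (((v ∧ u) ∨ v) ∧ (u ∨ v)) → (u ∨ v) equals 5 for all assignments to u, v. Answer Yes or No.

Yes

At u = 1, v = 5, for instance:
v ∧ u = 5 ∧ 1 = 1
(v ∧ u) ∨ v = 1 ∨ 5 = 5
u ∨ v = 1 ∨ 5 = 5
((v ∧ u) ∨ v) ∧ (u ∨ v) = 5 ∧ 5 = 5
(((v ∧ u) ∨ v) ∧ (u ∨ v)) → (u ∨ v) = 5 → 5 = 5
and checking the remaining 35 assignments likewise gives ≥ 5 in every case.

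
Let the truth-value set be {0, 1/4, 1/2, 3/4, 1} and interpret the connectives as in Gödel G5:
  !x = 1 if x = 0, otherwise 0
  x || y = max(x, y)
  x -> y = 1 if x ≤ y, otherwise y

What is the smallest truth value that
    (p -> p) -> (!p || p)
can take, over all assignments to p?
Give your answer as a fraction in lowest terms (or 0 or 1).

1/4

Take p = 1/4:
p -> p = 1/4 -> 1/4 = 1
!p = !1/4 = 0
!p || p = 0 || 1/4 = 1/4
(p -> p) -> (!p || p) = 1 -> 1/4 = 1/4
No assignment yields a value below 1/4, so this is the minimum.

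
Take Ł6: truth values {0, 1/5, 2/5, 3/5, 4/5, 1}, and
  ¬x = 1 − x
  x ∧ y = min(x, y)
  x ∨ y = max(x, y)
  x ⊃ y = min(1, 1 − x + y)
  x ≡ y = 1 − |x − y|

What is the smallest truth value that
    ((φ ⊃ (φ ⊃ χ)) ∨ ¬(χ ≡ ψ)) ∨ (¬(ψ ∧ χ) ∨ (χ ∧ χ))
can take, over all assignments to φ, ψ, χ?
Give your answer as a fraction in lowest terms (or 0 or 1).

3/5

Take φ = 1, ψ = 2/5, χ = 2/5:
φ ⊃ χ = 1 ⊃ 2/5 = 2/5
φ ⊃ (φ ⊃ χ) = 1 ⊃ 2/5 = 2/5
χ ≡ ψ = 2/5 ≡ 2/5 = 1
¬(χ ≡ ψ) = ¬1 = 0
(φ ⊃ (φ ⊃ χ)) ∨ ¬(χ ≡ ψ) = 2/5 ∨ 0 = 2/5
ψ ∧ χ = 2/5 ∧ 2/5 = 2/5
¬(ψ ∧ χ) = ¬2/5 = 3/5
χ ∧ χ = 2/5 ∧ 2/5 = 2/5
¬(ψ ∧ χ) ∨ (χ ∧ χ) = 3/5 ∨ 2/5 = 3/5
((φ ⊃ (φ ⊃ χ)) ∨ ¬(χ ≡ ψ)) ∨ (¬(ψ ∧ χ) ∨ (χ ∧ χ)) = 2/5 ∨ 3/5 = 3/5
No assignment yields a value below 3/5, so this is the minimum.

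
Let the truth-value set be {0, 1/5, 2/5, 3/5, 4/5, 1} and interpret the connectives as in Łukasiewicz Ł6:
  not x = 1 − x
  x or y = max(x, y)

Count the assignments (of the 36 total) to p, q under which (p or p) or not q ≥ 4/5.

20

value 1: 11 assignments (counts)
value 4/5: 9 assignments (counts)
value 3/5: 7 assignments
value 2/5: 5 assignments
value 1/5: 3 assignments
value 0: 1 assignment
So 20 of the 36 assignments meet the threshold.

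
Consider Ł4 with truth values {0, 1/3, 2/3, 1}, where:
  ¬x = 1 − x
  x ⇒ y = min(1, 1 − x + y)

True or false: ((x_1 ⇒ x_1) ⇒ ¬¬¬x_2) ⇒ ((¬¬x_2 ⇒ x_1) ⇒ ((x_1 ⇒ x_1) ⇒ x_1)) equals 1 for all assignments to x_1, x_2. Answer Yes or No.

No

Counterexample: take x_1 = 0, x_2 = 0.
x_1 ⇒ x_1 = 0 ⇒ 0 = 1
¬x_2 = ¬0 = 1
¬¬x_2 = ¬1 = 0
¬¬¬x_2 = ¬0 = 1
(x_1 ⇒ x_1) ⇒ ¬¬¬x_2 = 1 ⇒ 1 = 1
¬x_2 = ¬0 = 1
¬¬x_2 = ¬1 = 0
¬¬x_2 ⇒ x_1 = 0 ⇒ 0 = 1
x_1 ⇒ x_1 = 0 ⇒ 0 = 1
(x_1 ⇒ x_1) ⇒ x_1 = 1 ⇒ 0 = 0
(¬¬x_2 ⇒ x_1) ⇒ ((x_1 ⇒ x_1) ⇒ x_1) = 1 ⇒ 0 = 0
((x_1 ⇒ x_1) ⇒ ¬¬¬x_2) ⇒ ((¬¬x_2 ⇒ x_1) ⇒ ((x_1 ⇒ x_1) ⇒ x_1)) = 1 ⇒ 0 = 0
This gives 0 ≠ 1.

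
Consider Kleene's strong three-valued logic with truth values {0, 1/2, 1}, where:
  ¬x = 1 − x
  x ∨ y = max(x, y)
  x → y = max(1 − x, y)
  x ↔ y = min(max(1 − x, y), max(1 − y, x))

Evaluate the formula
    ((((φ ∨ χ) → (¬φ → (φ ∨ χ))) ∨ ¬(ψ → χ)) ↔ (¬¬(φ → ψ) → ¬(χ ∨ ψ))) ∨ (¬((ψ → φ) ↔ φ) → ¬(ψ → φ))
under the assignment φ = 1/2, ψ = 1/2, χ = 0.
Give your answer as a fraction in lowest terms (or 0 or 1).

1/2

φ ∨ χ = 1/2 ∨ 0 = 1/2
¬φ = ¬1/2 = 1/2
φ ∨ χ = 1/2 ∨ 0 = 1/2
¬φ → (φ ∨ χ) = 1/2 → 1/2 = 1/2
(φ ∨ χ) → (¬φ → (φ ∨ χ)) = 1/2 → 1/2 = 1/2
ψ → χ = 1/2 → 0 = 1/2
¬(ψ → χ) = ¬1/2 = 1/2
((φ ∨ χ) → (¬φ → (φ ∨ χ))) ∨ ¬(ψ → χ) = 1/2 ∨ 1/2 = 1/2
φ → ψ = 1/2 → 1/2 = 1/2
¬(φ → ψ) = ¬1/2 = 1/2
¬¬(φ → ψ) = ¬1/2 = 1/2
χ ∨ ψ = 0 ∨ 1/2 = 1/2
¬(χ ∨ ψ) = ¬1/2 = 1/2
¬¬(φ → ψ) → ¬(χ ∨ ψ) = 1/2 → 1/2 = 1/2
(((φ ∨ χ) → (¬φ → (φ ∨ χ))) ∨ ¬(ψ → χ)) ↔ (¬¬(φ → ψ) → ¬(χ ∨ ψ)) = 1/2 ↔ 1/2 = 1/2
ψ → φ = 1/2 → 1/2 = 1/2
(ψ → φ) ↔ φ = 1/2 ↔ 1/2 = 1/2
¬((ψ → φ) ↔ φ) = ¬1/2 = 1/2
ψ → φ = 1/2 → 1/2 = 1/2
¬(ψ → φ) = ¬1/2 = 1/2
¬((ψ → φ) ↔ φ) → ¬(ψ → φ) = 1/2 → 1/2 = 1/2
((((φ ∨ χ) → (¬φ → (φ ∨ χ))) ∨ ¬(ψ → χ)) ↔ (¬¬(φ → ψ) → ¬(χ ∨ ψ))) ∨ (¬((ψ → φ) ↔ φ) → ¬(ψ → φ)) = 1/2 ∨ 1/2 = 1/2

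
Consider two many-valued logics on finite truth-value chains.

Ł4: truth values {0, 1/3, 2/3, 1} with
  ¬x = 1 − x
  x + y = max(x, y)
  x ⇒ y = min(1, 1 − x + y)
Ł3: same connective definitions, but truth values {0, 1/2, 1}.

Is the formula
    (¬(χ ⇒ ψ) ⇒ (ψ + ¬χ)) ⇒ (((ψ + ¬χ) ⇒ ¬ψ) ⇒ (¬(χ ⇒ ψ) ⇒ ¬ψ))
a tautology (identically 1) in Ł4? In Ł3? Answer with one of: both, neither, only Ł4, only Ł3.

In Ł4: every assignment gives 1 — tautology.
In Ł3: every assignment gives 1 — tautology.

both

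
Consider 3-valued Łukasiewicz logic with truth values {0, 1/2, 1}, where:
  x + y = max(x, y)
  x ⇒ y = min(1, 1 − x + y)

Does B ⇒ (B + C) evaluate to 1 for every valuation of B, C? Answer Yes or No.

B = 0, C = 0 ↦ 1
B = 0, C = 1/2 ↦ 1
B = 0, C = 1 ↦ 1
B = 1/2, C = 0 ↦ 1
B = 1/2, C = 1/2 ↦ 1
B = 1/2, C = 1 ↦ 1
B = 1, C = 0 ↦ 1
B = 1, C = 1/2 ↦ 1
B = 1, C = 1 ↦ 1
Every assignment gives a value ≥ 1.

Yes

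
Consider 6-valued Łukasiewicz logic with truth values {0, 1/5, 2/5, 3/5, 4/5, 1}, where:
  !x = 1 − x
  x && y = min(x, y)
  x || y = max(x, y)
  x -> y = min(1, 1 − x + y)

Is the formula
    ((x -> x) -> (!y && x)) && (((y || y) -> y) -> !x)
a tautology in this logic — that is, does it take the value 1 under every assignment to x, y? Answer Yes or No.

Counterexample: take x = 0, y = 0.
x -> x = 0 -> 0 = 1
!y = !0 = 1
!y && x = 1 && 0 = 0
(x -> x) -> (!y && x) = 1 -> 0 = 0
y || y = 0 || 0 = 0
(y || y) -> y = 0 -> 0 = 1
!x = !0 = 1
((y || y) -> y) -> !x = 1 -> 1 = 1
((x -> x) -> (!y && x)) && (((y || y) -> y) -> !x) = 0 && 1 = 0
This gives 0 ≠ 1.

No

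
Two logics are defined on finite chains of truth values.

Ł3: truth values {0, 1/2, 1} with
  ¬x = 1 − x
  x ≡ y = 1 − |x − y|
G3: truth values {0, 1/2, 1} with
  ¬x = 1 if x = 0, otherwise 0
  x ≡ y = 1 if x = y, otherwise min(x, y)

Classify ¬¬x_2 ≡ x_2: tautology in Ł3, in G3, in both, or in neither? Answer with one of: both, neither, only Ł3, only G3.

In Ł3: every assignment gives 1 — tautology.
In G3: at x_2 = 1/2 the value is 1/2 — not a tautology.

only Ł3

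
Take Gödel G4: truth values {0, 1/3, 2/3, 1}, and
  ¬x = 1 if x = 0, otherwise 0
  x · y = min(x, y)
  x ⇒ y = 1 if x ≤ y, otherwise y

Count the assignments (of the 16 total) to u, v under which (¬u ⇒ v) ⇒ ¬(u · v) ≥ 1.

7

u = 0, v = 0 ↦ 1  ≥
u = 0, v = 1/3 ↦ 1  ≥
u = 0, v = 2/3 ↦ 1  ≥
u = 0, v = 1 ↦ 1  ≥
u = 1/3, v = 0 ↦ 1  ≥
u = 1/3, v = 1/3 ↦ 0  <
u = 1/3, v = 2/3 ↦ 0  <
u = 1/3, v = 1 ↦ 0  <
u = 2/3, v = 0 ↦ 1  ≥
u = 2/3, v = 1/3 ↦ 0  <
u = 2/3, v = 2/3 ↦ 0  <
u = 2/3, v = 1 ↦ 0  <
u = 1, v = 0 ↦ 1  ≥
u = 1, v = 1/3 ↦ 0  <
u = 1, v = 2/3 ↦ 0  <
u = 1, v = 1 ↦ 0  <
So 7 of the 16 assignments meet the threshold.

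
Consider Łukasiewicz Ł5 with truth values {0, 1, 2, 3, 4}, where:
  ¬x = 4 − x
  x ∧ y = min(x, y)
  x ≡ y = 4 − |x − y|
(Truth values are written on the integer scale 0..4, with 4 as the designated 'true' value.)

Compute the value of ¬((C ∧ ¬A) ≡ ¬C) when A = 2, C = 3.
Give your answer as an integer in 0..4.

¬A = ¬2 = 2
C ∧ ¬A = 3 ∧ 2 = 2
¬C = ¬3 = 1
(C ∧ ¬A) ≡ ¬C = 2 ≡ 1 = 3
¬((C ∧ ¬A) ≡ ¬C) = ¬3 = 1

1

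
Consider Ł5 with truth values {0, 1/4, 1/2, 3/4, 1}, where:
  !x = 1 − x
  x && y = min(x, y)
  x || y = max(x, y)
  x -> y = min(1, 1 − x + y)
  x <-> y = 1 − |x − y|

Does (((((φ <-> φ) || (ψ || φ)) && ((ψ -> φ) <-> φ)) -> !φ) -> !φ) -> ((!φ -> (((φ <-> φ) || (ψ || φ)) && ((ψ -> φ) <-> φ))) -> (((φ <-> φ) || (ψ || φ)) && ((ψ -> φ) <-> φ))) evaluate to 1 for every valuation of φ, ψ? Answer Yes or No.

At φ = 0, ψ = 3/4, for instance:
φ <-> φ = 0 <-> 0 = 1
ψ || φ = 3/4 || 0 = 3/4
(φ <-> φ) || (ψ || φ) = 1 || 3/4 = 1
ψ -> φ = 3/4 -> 0 = 1/4
(ψ -> φ) <-> φ = 1/4 <-> 0 = 3/4
((φ <-> φ) || (ψ || φ)) && ((ψ -> φ) <-> φ) = 1 && 3/4 = 3/4
!φ = !0 = 1
(((φ <-> φ) || (ψ || φ)) && ((ψ -> φ) <-> φ)) -> !φ = 3/4 -> 1 = 1
((((φ <-> φ) || (ψ || φ)) && ((ψ -> φ) <-> φ)) -> !φ) -> !φ = 1 -> 1 = 1
!φ -> (((φ <-> φ) || (ψ || φ)) && ((ψ -> φ) <-> φ)) = 1 -> 3/4 = 3/4
(!φ -> (((φ <-> φ) || (ψ || φ)) && ((ψ -> φ) <-> φ))) -> (((φ <-> φ) || (ψ || φ)) && ((ψ -> φ) <-> φ)) = 3/4 -> 3/4 = 1
(((((φ <-> φ) || (ψ || φ)) && ((ψ -> φ) <-> φ)) -> !φ) -> !φ) -> ((!φ -> (((φ <-> φ) || (ψ || φ)) && ((ψ -> φ) <-> φ))) -> (((φ <-> φ) || (ψ || φ)) && ((ψ -> φ) <-> φ))) = 1 -> 1 = 1
and checking the remaining 24 assignments likewise gives ≥ 1 in every case.

Yes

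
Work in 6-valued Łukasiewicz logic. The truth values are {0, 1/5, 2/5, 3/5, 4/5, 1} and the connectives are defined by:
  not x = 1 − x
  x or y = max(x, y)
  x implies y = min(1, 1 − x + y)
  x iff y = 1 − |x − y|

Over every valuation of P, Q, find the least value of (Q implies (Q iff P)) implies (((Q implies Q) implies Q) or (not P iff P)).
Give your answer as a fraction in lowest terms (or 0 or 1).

0

Take P = 0, Q = 0:
Q iff P = 0 iff 0 = 1
Q implies (Q iff P) = 0 implies 1 = 1
Q implies Q = 0 implies 0 = 1
(Q implies Q) implies Q = 1 implies 0 = 0
not P = not 0 = 1
not P iff P = 1 iff 0 = 0
((Q implies Q) implies Q) or (not P iff P) = 0 or 0 = 0
(Q implies (Q iff P)) implies (((Q implies Q) implies Q) or (not P iff P)) = 1 implies 0 = 0
No assignment yields a value below 0, so this is the minimum.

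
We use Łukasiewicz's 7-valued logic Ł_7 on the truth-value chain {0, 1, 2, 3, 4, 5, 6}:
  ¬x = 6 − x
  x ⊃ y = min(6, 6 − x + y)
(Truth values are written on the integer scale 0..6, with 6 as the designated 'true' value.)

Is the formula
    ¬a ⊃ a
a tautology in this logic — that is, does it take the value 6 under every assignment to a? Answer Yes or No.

No

Counterexample: take a = 0.
¬a = ¬0 = 6
¬a ⊃ a = 6 ⊃ 0 = 0
This gives 0 ≠ 6.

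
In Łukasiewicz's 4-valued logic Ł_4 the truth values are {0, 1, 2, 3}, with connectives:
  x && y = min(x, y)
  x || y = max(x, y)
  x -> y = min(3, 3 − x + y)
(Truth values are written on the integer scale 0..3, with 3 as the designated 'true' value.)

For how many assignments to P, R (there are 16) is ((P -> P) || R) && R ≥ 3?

4

P = 0, R = 0 ↦ 0  <
P = 0, R = 1 ↦ 1  <
P = 0, R = 2 ↦ 2  <
P = 0, R = 3 ↦ 3  ≥
P = 1, R = 0 ↦ 0  <
P = 1, R = 1 ↦ 1  <
P = 1, R = 2 ↦ 2  <
P = 1, R = 3 ↦ 3  ≥
P = 2, R = 0 ↦ 0  <
P = 2, R = 1 ↦ 1  <
P = 2, R = 2 ↦ 2  <
P = 2, R = 3 ↦ 3  ≥
P = 3, R = 0 ↦ 0  <
P = 3, R = 1 ↦ 1  <
P = 3, R = 2 ↦ 2  <
P = 3, R = 3 ↦ 3  ≥
So 4 of the 16 assignments meet the threshold.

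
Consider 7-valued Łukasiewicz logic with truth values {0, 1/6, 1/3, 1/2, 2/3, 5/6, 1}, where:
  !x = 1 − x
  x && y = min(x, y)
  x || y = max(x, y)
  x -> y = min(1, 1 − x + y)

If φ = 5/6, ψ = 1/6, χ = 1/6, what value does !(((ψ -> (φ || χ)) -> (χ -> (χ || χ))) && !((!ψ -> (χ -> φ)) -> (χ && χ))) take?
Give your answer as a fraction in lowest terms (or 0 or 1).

1/6

φ || χ = 5/6 || 1/6 = 5/6
ψ -> (φ || χ) = 1/6 -> 5/6 = 1
χ || χ = 1/6 || 1/6 = 1/6
χ -> (χ || χ) = 1/6 -> 1/6 = 1
(ψ -> (φ || χ)) -> (χ -> (χ || χ)) = 1 -> 1 = 1
!ψ = !1/6 = 5/6
χ -> φ = 1/6 -> 5/6 = 1
!ψ -> (χ -> φ) = 5/6 -> 1 = 1
χ && χ = 1/6 && 1/6 = 1/6
(!ψ -> (χ -> φ)) -> (χ && χ) = 1 -> 1/6 = 1/6
!((!ψ -> (χ -> φ)) -> (χ && χ)) = !1/6 = 5/6
((ψ -> (φ || χ)) -> (χ -> (χ || χ))) && !((!ψ -> (χ -> φ)) -> (χ && χ)) = 1 && 5/6 = 5/6
!(((ψ -> (φ || χ)) -> (χ -> (χ || χ))) && !((!ψ -> (χ -> φ)) -> (χ && χ))) = !5/6 = 1/6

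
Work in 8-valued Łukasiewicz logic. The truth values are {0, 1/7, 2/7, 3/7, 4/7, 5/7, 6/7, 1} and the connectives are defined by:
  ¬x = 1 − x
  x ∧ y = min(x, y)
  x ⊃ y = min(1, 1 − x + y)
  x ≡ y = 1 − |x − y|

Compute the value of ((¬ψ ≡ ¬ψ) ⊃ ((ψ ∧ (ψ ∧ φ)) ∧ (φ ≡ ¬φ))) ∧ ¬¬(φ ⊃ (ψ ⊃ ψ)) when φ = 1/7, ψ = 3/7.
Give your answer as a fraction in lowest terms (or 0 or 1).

1/7

¬ψ = ¬3/7 = 4/7
¬ψ = ¬3/7 = 4/7
¬ψ ≡ ¬ψ = 4/7 ≡ 4/7 = 1
ψ ∧ φ = 3/7 ∧ 1/7 = 1/7
ψ ∧ (ψ ∧ φ) = 3/7 ∧ 1/7 = 1/7
¬φ = ¬1/7 = 6/7
φ ≡ ¬φ = 1/7 ≡ 6/7 = 2/7
(ψ ∧ (ψ ∧ φ)) ∧ (φ ≡ ¬φ) = 1/7 ∧ 2/7 = 1/7
(¬ψ ≡ ¬ψ) ⊃ ((ψ ∧ (ψ ∧ φ)) ∧ (φ ≡ ¬φ)) = 1 ⊃ 1/7 = 1/7
ψ ⊃ ψ = 3/7 ⊃ 3/7 = 1
φ ⊃ (ψ ⊃ ψ) = 1/7 ⊃ 1 = 1
¬(φ ⊃ (ψ ⊃ ψ)) = ¬1 = 0
¬¬(φ ⊃ (ψ ⊃ ψ)) = ¬0 = 1
((¬ψ ≡ ¬ψ) ⊃ ((ψ ∧ (ψ ∧ φ)) ∧ (φ ≡ ¬φ))) ∧ ¬¬(φ ⊃ (ψ ⊃ ψ)) = 1/7 ∧ 1 = 1/7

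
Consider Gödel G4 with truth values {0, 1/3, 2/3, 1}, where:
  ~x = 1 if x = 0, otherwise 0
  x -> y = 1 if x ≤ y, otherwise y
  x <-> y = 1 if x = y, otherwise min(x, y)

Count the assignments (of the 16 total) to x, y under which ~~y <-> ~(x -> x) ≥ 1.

4

x = 0, y = 0 ↦ 1  ≥
x = 0, y = 1/3 ↦ 0  <
x = 0, y = 2/3 ↦ 0  <
x = 0, y = 1 ↦ 0  <
x = 1/3, y = 0 ↦ 1  ≥
x = 1/3, y = 1/3 ↦ 0  <
x = 1/3, y = 2/3 ↦ 0  <
x = 1/3, y = 1 ↦ 0  <
x = 2/3, y = 0 ↦ 1  ≥
x = 2/3, y = 1/3 ↦ 0  <
x = 2/3, y = 2/3 ↦ 0  <
x = 2/3, y = 1 ↦ 0  <
x = 1, y = 0 ↦ 1  ≥
x = 1, y = 1/3 ↦ 0  <
x = 1, y = 2/3 ↦ 0  <
x = 1, y = 1 ↦ 0  <
So 4 of the 16 assignments meet the threshold.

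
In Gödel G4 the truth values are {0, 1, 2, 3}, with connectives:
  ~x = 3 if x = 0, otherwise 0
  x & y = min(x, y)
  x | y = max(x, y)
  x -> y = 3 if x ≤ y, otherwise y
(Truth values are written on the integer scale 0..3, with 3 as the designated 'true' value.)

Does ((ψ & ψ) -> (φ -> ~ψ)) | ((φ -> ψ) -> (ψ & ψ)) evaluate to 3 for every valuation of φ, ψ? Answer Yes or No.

Counterexample: take φ = 1, ψ = 1.
ψ & ψ = 1 & 1 = 1
~ψ = ~1 = 0
φ -> ~ψ = 1 -> 0 = 0
(ψ & ψ) -> (φ -> ~ψ) = 1 -> 0 = 0
φ -> ψ = 1 -> 1 = 3
ψ & ψ = 1 & 1 = 1
(φ -> ψ) -> (ψ & ψ) = 3 -> 1 = 1
((ψ & ψ) -> (φ -> ~ψ)) | ((φ -> ψ) -> (ψ & ψ)) = 0 | 1 = 1
This gives 1 ≠ 3.

No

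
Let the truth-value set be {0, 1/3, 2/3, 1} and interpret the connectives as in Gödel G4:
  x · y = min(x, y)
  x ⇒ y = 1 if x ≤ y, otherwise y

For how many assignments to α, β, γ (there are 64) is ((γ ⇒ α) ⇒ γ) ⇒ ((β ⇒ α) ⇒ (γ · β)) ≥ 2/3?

46

value 1: 44 assignments (counts)
value 2/3: 2 assignments (counts)
value 1/3: 6 assignments
value 0: 12 assignments
So 46 of the 64 assignments meet the threshold.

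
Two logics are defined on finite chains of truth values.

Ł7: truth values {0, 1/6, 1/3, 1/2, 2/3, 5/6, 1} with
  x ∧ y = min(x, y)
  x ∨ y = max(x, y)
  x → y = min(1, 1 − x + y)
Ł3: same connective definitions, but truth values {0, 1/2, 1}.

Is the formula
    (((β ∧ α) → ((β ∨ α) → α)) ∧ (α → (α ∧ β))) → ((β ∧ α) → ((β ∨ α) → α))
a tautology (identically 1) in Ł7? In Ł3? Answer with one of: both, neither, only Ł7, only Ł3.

In Ł7: every assignment gives 1 — tautology.
In Ł3: every assignment gives 1 — tautology.

both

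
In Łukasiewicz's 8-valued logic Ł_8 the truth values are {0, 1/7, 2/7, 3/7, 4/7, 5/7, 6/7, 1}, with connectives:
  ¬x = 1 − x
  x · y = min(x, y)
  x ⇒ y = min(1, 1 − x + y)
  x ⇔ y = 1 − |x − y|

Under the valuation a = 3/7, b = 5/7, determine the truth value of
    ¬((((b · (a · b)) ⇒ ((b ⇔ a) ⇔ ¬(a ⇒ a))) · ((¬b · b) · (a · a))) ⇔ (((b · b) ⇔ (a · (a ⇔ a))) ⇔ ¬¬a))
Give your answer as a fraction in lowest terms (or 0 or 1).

3/7

a · b = 3/7 · 5/7 = 3/7
b · (a · b) = 5/7 · 3/7 = 3/7
b ⇔ a = 5/7 ⇔ 3/7 = 5/7
a ⇒ a = 3/7 ⇒ 3/7 = 1
¬(a ⇒ a) = ¬1 = 0
(b ⇔ a) ⇔ ¬(a ⇒ a) = 5/7 ⇔ 0 = 2/7
(b · (a · b)) ⇒ ((b ⇔ a) ⇔ ¬(a ⇒ a)) = 3/7 ⇒ 2/7 = 6/7
¬b = ¬5/7 = 2/7
¬b · b = 2/7 · 5/7 = 2/7
a · a = 3/7 · 3/7 = 3/7
(¬b · b) · (a · a) = 2/7 · 3/7 = 2/7
((b · (a · b)) ⇒ ((b ⇔ a) ⇔ ¬(a ⇒ a))) · ((¬b · b) · (a · a)) = 6/7 · 2/7 = 2/7
b · b = 5/7 · 5/7 = 5/7
a ⇔ a = 3/7 ⇔ 3/7 = 1
a · (a ⇔ a) = 3/7 · 1 = 3/7
(b · b) ⇔ (a · (a ⇔ a)) = 5/7 ⇔ 3/7 = 5/7
¬a = ¬3/7 = 4/7
¬¬a = ¬4/7 = 3/7
((b · b) ⇔ (a · (a ⇔ a))) ⇔ ¬¬a = 5/7 ⇔ 3/7 = 5/7
(((b · (a · b)) ⇒ ((b ⇔ a) ⇔ ¬(a ⇒ a))) · ((¬b · b) · (a · a))) ⇔ (((b · b) ⇔ (a · (a ⇔ a))) ⇔ ¬¬a) = 2/7 ⇔ 5/7 = 4/7
¬((((b · (a · b)) ⇒ ((b ⇔ a) ⇔ ¬(a ⇒ a))) · ((¬b · b) · (a · a))) ⇔ (((b · b) ⇔ (a · (a ⇔ a))) ⇔ ¬¬a)) = ¬4/7 = 3/7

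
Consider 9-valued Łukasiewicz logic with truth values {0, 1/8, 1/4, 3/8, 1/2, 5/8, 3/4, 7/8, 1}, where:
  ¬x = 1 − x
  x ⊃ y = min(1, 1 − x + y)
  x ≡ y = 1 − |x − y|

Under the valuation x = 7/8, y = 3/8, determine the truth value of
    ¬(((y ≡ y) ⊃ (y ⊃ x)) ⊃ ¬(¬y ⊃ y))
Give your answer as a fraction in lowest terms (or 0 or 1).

y ≡ y = 3/8 ≡ 3/8 = 1
y ⊃ x = 3/8 ⊃ 7/8 = 1
(y ≡ y) ⊃ (y ⊃ x) = 1 ⊃ 1 = 1
¬y = ¬3/8 = 5/8
¬y ⊃ y = 5/8 ⊃ 3/8 = 3/4
¬(¬y ⊃ y) = ¬3/4 = 1/4
((y ≡ y) ⊃ (y ⊃ x)) ⊃ ¬(¬y ⊃ y) = 1 ⊃ 1/4 = 1/4
¬(((y ≡ y) ⊃ (y ⊃ x)) ⊃ ¬(¬y ⊃ y)) = ¬1/4 = 3/4

3/4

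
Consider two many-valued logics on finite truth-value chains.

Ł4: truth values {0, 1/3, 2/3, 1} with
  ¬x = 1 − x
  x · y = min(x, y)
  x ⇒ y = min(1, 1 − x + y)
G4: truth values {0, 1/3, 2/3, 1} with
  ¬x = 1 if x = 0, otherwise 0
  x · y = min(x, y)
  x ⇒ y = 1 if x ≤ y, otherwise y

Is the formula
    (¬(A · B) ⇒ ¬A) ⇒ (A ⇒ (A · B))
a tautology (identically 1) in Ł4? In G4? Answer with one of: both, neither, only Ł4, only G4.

In Ł4: every assignment gives 1 — tautology.
In G4: at A = 2/3, B = 1/3 the value is 1/3 — not a tautology.

only Ł4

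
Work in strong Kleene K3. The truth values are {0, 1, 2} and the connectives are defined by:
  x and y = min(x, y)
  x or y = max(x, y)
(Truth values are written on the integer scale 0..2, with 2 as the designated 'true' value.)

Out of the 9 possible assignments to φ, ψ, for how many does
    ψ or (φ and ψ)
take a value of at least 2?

φ = 0, ψ = 0 ↦ 0  <
φ = 0, ψ = 1 ↦ 1  <
φ = 0, ψ = 2 ↦ 2  ≥
φ = 1, ψ = 0 ↦ 0  <
φ = 1, ψ = 1 ↦ 1  <
φ = 1, ψ = 2 ↦ 2  ≥
φ = 2, ψ = 0 ↦ 0  <
φ = 2, ψ = 1 ↦ 1  <
φ = 2, ψ = 2 ↦ 2  ≥
So 3 of the 9 assignments meet the threshold.

3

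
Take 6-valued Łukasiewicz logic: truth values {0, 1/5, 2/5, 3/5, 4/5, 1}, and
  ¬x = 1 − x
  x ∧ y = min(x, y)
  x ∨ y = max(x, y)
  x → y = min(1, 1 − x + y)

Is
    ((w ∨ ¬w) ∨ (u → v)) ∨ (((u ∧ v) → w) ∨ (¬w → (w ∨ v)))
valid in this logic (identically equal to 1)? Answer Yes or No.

Counterexample: take u = 3/5, v = 2/5, w = 1/5.
¬w = ¬1/5 = 4/5
w ∨ ¬w = 1/5 ∨ 4/5 = 4/5
u → v = 3/5 → 2/5 = 4/5
(w ∨ ¬w) ∨ (u → v) = 4/5 ∨ 4/5 = 4/5
u ∧ v = 3/5 ∧ 2/5 = 2/5
(u ∧ v) → w = 2/5 → 1/5 = 4/5
¬w = ¬1/5 = 4/5
w ∨ v = 1/5 ∨ 2/5 = 2/5
¬w → (w ∨ v) = 4/5 → 2/5 = 3/5
((u ∧ v) → w) ∨ (¬w → (w ∨ v)) = 4/5 ∨ 3/5 = 4/5
((w ∨ ¬w) ∨ (u → v)) ∨ (((u ∧ v) → w) ∨ (¬w → (w ∨ v))) = 4/5 ∨ 4/5 = 4/5
This gives 4/5 ≠ 1.

No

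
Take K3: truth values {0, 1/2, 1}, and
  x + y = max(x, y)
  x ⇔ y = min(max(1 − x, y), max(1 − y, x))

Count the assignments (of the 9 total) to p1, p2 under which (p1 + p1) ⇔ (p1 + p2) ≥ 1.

4

p1 = 0, p2 = 0 ↦ 1  ≥
p1 = 0, p2 = 1/2 ↦ 1/2  <
p1 = 0, p2 = 1 ↦ 0  <
p1 = 1/2, p2 = 0 ↦ 1/2  <
p1 = 1/2, p2 = 1/2 ↦ 1/2  <
p1 = 1/2, p2 = 1 ↦ 1/2  <
p1 = 1, p2 = 0 ↦ 1  ≥
p1 = 1, p2 = 1/2 ↦ 1  ≥
p1 = 1, p2 = 1 ↦ 1  ≥
So 4 of the 9 assignments meet the threshold.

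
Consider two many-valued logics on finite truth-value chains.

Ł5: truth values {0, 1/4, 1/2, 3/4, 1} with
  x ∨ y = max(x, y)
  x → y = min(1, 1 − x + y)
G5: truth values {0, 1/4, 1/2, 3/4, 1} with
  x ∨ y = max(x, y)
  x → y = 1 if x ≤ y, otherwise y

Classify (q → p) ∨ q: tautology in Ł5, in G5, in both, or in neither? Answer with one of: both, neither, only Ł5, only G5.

In Ł5: at p = 0, q = 1/4 the value is 3/4 — not a tautology.
In G5: at p = 0, q = 1/4 the value is 1/4 — not a tautology.

neither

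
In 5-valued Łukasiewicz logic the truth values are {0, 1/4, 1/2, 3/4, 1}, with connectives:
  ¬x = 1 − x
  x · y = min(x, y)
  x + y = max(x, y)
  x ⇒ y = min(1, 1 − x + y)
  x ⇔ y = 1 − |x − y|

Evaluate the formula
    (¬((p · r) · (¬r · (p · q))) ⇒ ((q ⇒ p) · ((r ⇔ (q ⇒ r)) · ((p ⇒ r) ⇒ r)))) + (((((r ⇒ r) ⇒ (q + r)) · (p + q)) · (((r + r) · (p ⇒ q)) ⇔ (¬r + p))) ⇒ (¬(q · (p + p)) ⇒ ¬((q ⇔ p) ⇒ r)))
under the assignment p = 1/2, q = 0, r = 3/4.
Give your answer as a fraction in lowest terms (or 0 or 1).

p · r = 1/2 · 3/4 = 1/2
¬r = ¬3/4 = 1/4
p · q = 1/2 · 0 = 0
¬r · (p · q) = 1/4 · 0 = 0
(p · r) · (¬r · (p · q)) = 1/2 · 0 = 0
¬((p · r) · (¬r · (p · q))) = ¬0 = 1
q ⇒ p = 0 ⇒ 1/2 = 1
q ⇒ r = 0 ⇒ 3/4 = 1
r ⇔ (q ⇒ r) = 3/4 ⇔ 1 = 3/4
p ⇒ r = 1/2 ⇒ 3/4 = 1
(p ⇒ r) ⇒ r = 1 ⇒ 3/4 = 3/4
(r ⇔ (q ⇒ r)) · ((p ⇒ r) ⇒ r) = 3/4 · 3/4 = 3/4
(q ⇒ p) · ((r ⇔ (q ⇒ r)) · ((p ⇒ r) ⇒ r)) = 1 · 3/4 = 3/4
¬((p · r) · (¬r · (p · q))) ⇒ ((q ⇒ p) · ((r ⇔ (q ⇒ r)) · ((p ⇒ r) ⇒ r))) = 1 ⇒ 3/4 = 3/4
r ⇒ r = 3/4 ⇒ 3/4 = 1
q + r = 0 + 3/4 = 3/4
(r ⇒ r) ⇒ (q + r) = 1 ⇒ 3/4 = 3/4
p + q = 1/2 + 0 = 1/2
((r ⇒ r) ⇒ (q + r)) · (p + q) = 3/4 · 1/2 = 1/2
r + r = 3/4 + 3/4 = 3/4
p ⇒ q = 1/2 ⇒ 0 = 1/2
(r + r) · (p ⇒ q) = 3/4 · 1/2 = 1/2
¬r = ¬3/4 = 1/4
¬r + p = 1/4 + 1/2 = 1/2
((r + r) · (p ⇒ q)) ⇔ (¬r + p) = 1/2 ⇔ 1/2 = 1
(((r ⇒ r) ⇒ (q + r)) · (p + q)) · (((r + r) · (p ⇒ q)) ⇔ (¬r + p)) = 1/2 · 1 = 1/2
p + p = 1/2 + 1/2 = 1/2
q · (p + p) = 0 · 1/2 = 0
¬(q · (p + p)) = ¬0 = 1
q ⇔ p = 0 ⇔ 1/2 = 1/2
(q ⇔ p) ⇒ r = 1/2 ⇒ 3/4 = 1
¬((q ⇔ p) ⇒ r) = ¬1 = 0
¬(q · (p + p)) ⇒ ¬((q ⇔ p) ⇒ r) = 1 ⇒ 0 = 0
((((r ⇒ r) ⇒ (q + r)) · (p + q)) · (((r + r) · (p ⇒ q)) ⇔ (¬r + p))) ⇒ (¬(q · (p + p)) ⇒ ¬((q ⇔ p) ⇒ r)) = 1/2 ⇒ 0 = 1/2
(¬((p · r) · (¬r · (p · q))) ⇒ ((q ⇒ p) · ((r ⇔ (q ⇒ r)) · ((p ⇒ r) ⇒ r)))) + (((((r ⇒ r) ⇒ (q + r)) · (p + q)) · (((r + r) · (p ⇒ q)) ⇔ (¬r + p))) ⇒ (¬(q · (p + p)) ⇒ ¬((q ⇔ p) ⇒ r))) = 3/4 + 1/2 = 3/4

3/4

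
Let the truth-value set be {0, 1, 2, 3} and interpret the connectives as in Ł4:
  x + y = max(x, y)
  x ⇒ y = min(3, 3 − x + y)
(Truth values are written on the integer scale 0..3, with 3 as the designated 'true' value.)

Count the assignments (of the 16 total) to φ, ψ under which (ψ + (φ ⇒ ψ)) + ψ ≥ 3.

10

φ = 0, ψ = 0 ↦ 3  ≥
φ = 0, ψ = 1 ↦ 3  ≥
φ = 0, ψ = 2 ↦ 3  ≥
φ = 0, ψ = 3 ↦ 3  ≥
φ = 1, ψ = 0 ↦ 2  <
φ = 1, ψ = 1 ↦ 3  ≥
φ = 1, ψ = 2 ↦ 3  ≥
φ = 1, ψ = 3 ↦ 3  ≥
φ = 2, ψ = 0 ↦ 1  <
φ = 2, ψ = 1 ↦ 2  <
φ = 2, ψ = 2 ↦ 3  ≥
φ = 2, ψ = 3 ↦ 3  ≥
φ = 3, ψ = 0 ↦ 0  <
φ = 3, ψ = 1 ↦ 1  <
φ = 3, ψ = 2 ↦ 2  <
φ = 3, ψ = 3 ↦ 3  ≥
So 10 of the 16 assignments meet the threshold.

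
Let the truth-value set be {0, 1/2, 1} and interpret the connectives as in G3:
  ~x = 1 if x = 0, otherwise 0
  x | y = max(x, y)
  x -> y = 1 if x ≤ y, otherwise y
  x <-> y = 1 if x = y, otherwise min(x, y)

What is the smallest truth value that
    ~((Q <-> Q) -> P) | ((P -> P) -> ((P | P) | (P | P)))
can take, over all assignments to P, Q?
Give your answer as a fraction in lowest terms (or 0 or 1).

1/2

Take P = 1/2, Q = 0:
Q <-> Q = 0 <-> 0 = 1
(Q <-> Q) -> P = 1 -> 1/2 = 1/2
~((Q <-> Q) -> P) = ~1/2 = 0
P -> P = 1/2 -> 1/2 = 1
P | P = 1/2 | 1/2 = 1/2
P | P = 1/2 | 1/2 = 1/2
(P | P) | (P | P) = 1/2 | 1/2 = 1/2
(P -> P) -> ((P | P) | (P | P)) = 1 -> 1/2 = 1/2
~((Q <-> Q) -> P) | ((P -> P) -> ((P | P) | (P | P))) = 0 | 1/2 = 1/2
No assignment yields a value below 1/2, so this is the minimum.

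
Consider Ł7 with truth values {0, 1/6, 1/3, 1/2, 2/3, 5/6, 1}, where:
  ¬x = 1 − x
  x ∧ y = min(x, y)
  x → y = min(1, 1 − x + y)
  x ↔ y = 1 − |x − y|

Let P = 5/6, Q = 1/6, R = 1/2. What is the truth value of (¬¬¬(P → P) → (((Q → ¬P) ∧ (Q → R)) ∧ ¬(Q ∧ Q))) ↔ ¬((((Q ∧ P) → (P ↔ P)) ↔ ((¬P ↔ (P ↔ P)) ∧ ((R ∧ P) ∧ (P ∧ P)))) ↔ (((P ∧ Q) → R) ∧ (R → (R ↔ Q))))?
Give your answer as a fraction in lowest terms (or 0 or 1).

P → P = 5/6 → 5/6 = 1
¬(P → P) = ¬1 = 0
¬¬(P → P) = ¬0 = 1
¬¬¬(P → P) = ¬1 = 0
¬P = ¬5/6 = 1/6
Q → ¬P = 1/6 → 1/6 = 1
Q → R = 1/6 → 1/2 = 1
(Q → ¬P) ∧ (Q → R) = 1 ∧ 1 = 1
Q ∧ Q = 1/6 ∧ 1/6 = 1/6
¬(Q ∧ Q) = ¬1/6 = 5/6
((Q → ¬P) ∧ (Q → R)) ∧ ¬(Q ∧ Q) = 1 ∧ 5/6 = 5/6
¬¬¬(P → P) → (((Q → ¬P) ∧ (Q → R)) ∧ ¬(Q ∧ Q)) = 0 → 5/6 = 1
Q ∧ P = 1/6 ∧ 5/6 = 1/6
P ↔ P = 5/6 ↔ 5/6 = 1
(Q ∧ P) → (P ↔ P) = 1/6 → 1 = 1
¬P = ¬5/6 = 1/6
P ↔ P = 5/6 ↔ 5/6 = 1
¬P ↔ (P ↔ P) = 1/6 ↔ 1 = 1/6
R ∧ P = 1/2 ∧ 5/6 = 1/2
P ∧ P = 5/6 ∧ 5/6 = 5/6
(R ∧ P) ∧ (P ∧ P) = 1/2 ∧ 5/6 = 1/2
(¬P ↔ (P ↔ P)) ∧ ((R ∧ P) ∧ (P ∧ P)) = 1/6 ∧ 1/2 = 1/6
((Q ∧ P) → (P ↔ P)) ↔ ((¬P ↔ (P ↔ P)) ∧ ((R ∧ P) ∧ (P ∧ P))) = 1 ↔ 1/6 = 1/6
P ∧ Q = 5/6 ∧ 1/6 = 1/6
(P ∧ Q) → R = 1/6 → 1/2 = 1
R ↔ Q = 1/2 ↔ 1/6 = 2/3
R → (R ↔ Q) = 1/2 → 2/3 = 1
((P ∧ Q) → R) ∧ (R → (R ↔ Q)) = 1 ∧ 1 = 1
(((Q ∧ P) → (P ↔ P)) ↔ ((¬P ↔ (P ↔ P)) ∧ ((R ∧ P) ∧ (P ∧ P)))) ↔ (((P ∧ Q) → R) ∧ (R → (R ↔ Q))) = 1/6 ↔ 1 = 1/6
¬((((Q ∧ P) → (P ↔ P)) ↔ ((¬P ↔ (P ↔ P)) ∧ ((R ∧ P) ∧ (P ∧ P)))) ↔ (((P ∧ Q) → R) ∧ (R → (R ↔ Q)))) = ¬1/6 = 5/6
(¬¬¬(P → P) → (((Q → ¬P) ∧ (Q → R)) ∧ ¬(Q ∧ Q))) ↔ ¬((((Q ∧ P) → (P ↔ P)) ↔ ((¬P ↔ (P ↔ P)) ∧ ((R ∧ P) ∧ (P ∧ P)))) ↔ (((P ∧ Q) → R) ∧ (R → (R ↔ Q)))) = 1 ↔ 5/6 = 5/6

5/6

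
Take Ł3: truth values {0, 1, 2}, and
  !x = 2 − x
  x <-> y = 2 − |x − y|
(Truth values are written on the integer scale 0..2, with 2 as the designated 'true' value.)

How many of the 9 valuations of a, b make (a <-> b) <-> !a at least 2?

a = 0, b = 0 ↦ 2  ≥
a = 0, b = 1 ↦ 1  <
a = 0, b = 2 ↦ 0  <
a = 1, b = 0 ↦ 2  ≥
a = 1, b = 1 ↦ 1  <
a = 1, b = 2 ↦ 2  ≥
a = 2, b = 0 ↦ 2  ≥
a = 2, b = 1 ↦ 1  <
a = 2, b = 2 ↦ 0  <
So 4 of the 9 assignments meet the threshold.

4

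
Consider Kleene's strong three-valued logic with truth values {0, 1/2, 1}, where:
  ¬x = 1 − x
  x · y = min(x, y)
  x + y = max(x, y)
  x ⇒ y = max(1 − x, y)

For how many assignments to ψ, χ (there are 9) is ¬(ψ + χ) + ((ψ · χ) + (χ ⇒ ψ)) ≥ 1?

5

ψ = 0, χ = 0 ↦ 1  ≥
ψ = 0, χ = 1/2 ↦ 1/2  <
ψ = 0, χ = 1 ↦ 0  <
ψ = 1/2, χ = 0 ↦ 1  ≥
ψ = 1/2, χ = 1/2 ↦ 1/2  <
ψ = 1/2, χ = 1 ↦ 1/2  <
ψ = 1, χ = 0 ↦ 1  ≥
ψ = 1, χ = 1/2 ↦ 1  ≥
ψ = 1, χ = 1 ↦ 1  ≥
So 5 of the 9 assignments meet the threshold.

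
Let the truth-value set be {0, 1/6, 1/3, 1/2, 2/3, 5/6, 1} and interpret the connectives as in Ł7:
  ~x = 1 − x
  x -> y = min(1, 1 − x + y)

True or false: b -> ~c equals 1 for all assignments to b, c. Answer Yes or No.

No

Counterexample: take b = 1/6, c = 1.
~c = ~1 = 0
b -> ~c = 1/6 -> 0 = 5/6
This gives 5/6 ≠ 1.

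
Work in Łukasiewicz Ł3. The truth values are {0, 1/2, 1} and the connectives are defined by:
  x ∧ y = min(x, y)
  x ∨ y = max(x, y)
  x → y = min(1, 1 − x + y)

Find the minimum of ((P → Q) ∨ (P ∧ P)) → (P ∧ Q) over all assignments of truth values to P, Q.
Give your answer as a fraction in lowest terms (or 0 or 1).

Take P = 0, Q = 0:
P → Q = 0 → 0 = 1
P ∧ P = 0 ∧ 0 = 0
(P → Q) ∨ (P ∧ P) = 1 ∨ 0 = 1
P ∧ Q = 0 ∧ 0 = 0
((P → Q) ∨ (P ∧ P)) → (P ∧ Q) = 1 → 0 = 0
No assignment yields a value below 0, so this is the minimum.

0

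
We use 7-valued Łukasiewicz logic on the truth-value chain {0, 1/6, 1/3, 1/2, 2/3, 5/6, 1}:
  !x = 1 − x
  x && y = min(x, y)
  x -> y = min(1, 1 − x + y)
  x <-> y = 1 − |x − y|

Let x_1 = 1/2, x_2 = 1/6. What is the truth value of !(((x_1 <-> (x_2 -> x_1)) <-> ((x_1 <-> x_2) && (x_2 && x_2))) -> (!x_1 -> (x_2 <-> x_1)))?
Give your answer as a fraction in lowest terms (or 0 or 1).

x_2 -> x_1 = 1/6 -> 1/2 = 1
x_1 <-> (x_2 -> x_1) = 1/2 <-> 1 = 1/2
x_1 <-> x_2 = 1/2 <-> 1/6 = 2/3
x_2 && x_2 = 1/6 && 1/6 = 1/6
(x_1 <-> x_2) && (x_2 && x_2) = 2/3 && 1/6 = 1/6
(x_1 <-> (x_2 -> x_1)) <-> ((x_1 <-> x_2) && (x_2 && x_2)) = 1/2 <-> 1/6 = 2/3
!x_1 = !1/2 = 1/2
x_2 <-> x_1 = 1/6 <-> 1/2 = 2/3
!x_1 -> (x_2 <-> x_1) = 1/2 -> 2/3 = 1
((x_1 <-> (x_2 -> x_1)) <-> ((x_1 <-> x_2) && (x_2 && x_2))) -> (!x_1 -> (x_2 <-> x_1)) = 2/3 -> 1 = 1
!(((x_1 <-> (x_2 -> x_1)) <-> ((x_1 <-> x_2) && (x_2 && x_2))) -> (!x_1 -> (x_2 <-> x_1))) = !1 = 0

0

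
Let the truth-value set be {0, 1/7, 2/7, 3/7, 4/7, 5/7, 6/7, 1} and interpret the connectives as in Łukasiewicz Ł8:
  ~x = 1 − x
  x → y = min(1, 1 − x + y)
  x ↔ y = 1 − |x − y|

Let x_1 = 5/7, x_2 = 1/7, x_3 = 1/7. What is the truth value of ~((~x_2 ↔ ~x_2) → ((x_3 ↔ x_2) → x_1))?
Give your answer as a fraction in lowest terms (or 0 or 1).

~x_2 = ~1/7 = 6/7
~x_2 = ~1/7 = 6/7
~x_2 ↔ ~x_2 = 6/7 ↔ 6/7 = 1
x_3 ↔ x_2 = 1/7 ↔ 1/7 = 1
(x_3 ↔ x_2) → x_1 = 1 → 5/7 = 5/7
(~x_2 ↔ ~x_2) → ((x_3 ↔ x_2) → x_1) = 1 → 5/7 = 5/7
~((~x_2 ↔ ~x_2) → ((x_3 ↔ x_2) → x_1)) = ~5/7 = 2/7

2/7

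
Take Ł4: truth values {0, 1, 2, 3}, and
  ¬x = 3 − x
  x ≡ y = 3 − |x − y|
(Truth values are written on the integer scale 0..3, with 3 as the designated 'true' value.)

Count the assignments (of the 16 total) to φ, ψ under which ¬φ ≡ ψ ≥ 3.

φ = 0, ψ = 0 ↦ 0  <
φ = 0, ψ = 1 ↦ 1  <
φ = 0, ψ = 2 ↦ 2  <
φ = 0, ψ = 3 ↦ 3  ≥
φ = 1, ψ = 0 ↦ 1  <
φ = 1, ψ = 1 ↦ 2  <
φ = 1, ψ = 2 ↦ 3  ≥
φ = 1, ψ = 3 ↦ 2  <
φ = 2, ψ = 0 ↦ 2  <
φ = 2, ψ = 1 ↦ 3  ≥
φ = 2, ψ = 2 ↦ 2  <
φ = 2, ψ = 3 ↦ 1  <
φ = 3, ψ = 0 ↦ 3  ≥
φ = 3, ψ = 1 ↦ 2  <
φ = 3, ψ = 2 ↦ 1  <
φ = 3, ψ = 3 ↦ 0  <
So 4 of the 16 assignments meet the threshold.

4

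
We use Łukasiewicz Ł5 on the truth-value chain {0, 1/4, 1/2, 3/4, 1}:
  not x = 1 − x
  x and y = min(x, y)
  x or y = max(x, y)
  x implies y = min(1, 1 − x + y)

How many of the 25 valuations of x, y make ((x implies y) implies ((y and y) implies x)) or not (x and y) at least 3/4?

24

value 1: 19 assignments (counts)
value 3/4: 5 assignments (counts)
value 1/2: 1 assignment
So 24 of the 25 assignments meet the threshold.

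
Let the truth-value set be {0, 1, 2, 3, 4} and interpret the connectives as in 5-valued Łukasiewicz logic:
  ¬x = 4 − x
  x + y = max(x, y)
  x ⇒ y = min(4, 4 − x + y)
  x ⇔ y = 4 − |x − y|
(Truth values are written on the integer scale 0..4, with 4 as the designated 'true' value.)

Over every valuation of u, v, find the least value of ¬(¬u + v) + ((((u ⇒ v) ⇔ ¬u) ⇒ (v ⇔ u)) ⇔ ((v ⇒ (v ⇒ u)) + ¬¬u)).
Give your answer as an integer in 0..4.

2

Take u = 0, v = 2:
¬u = ¬0 = 4
¬u + v = 4 + 2 = 4
¬(¬u + v) = ¬4 = 0
u ⇒ v = 0 ⇒ 2 = 4
¬u = ¬0 = 4
(u ⇒ v) ⇔ ¬u = 4 ⇔ 4 = 4
v ⇔ u = 2 ⇔ 0 = 2
((u ⇒ v) ⇔ ¬u) ⇒ (v ⇔ u) = 4 ⇒ 2 = 2
v ⇒ u = 2 ⇒ 0 = 2
v ⇒ (v ⇒ u) = 2 ⇒ 2 = 4
¬u = ¬0 = 4
¬¬u = ¬4 = 0
(v ⇒ (v ⇒ u)) + ¬¬u = 4 + 0 = 4
(((u ⇒ v) ⇔ ¬u) ⇒ (v ⇔ u)) ⇔ ((v ⇒ (v ⇒ u)) + ¬¬u) = 2 ⇔ 4 = 2
¬(¬u + v) + ((((u ⇒ v) ⇔ ¬u) ⇒ (v ⇔ u)) ⇔ ((v ⇒ (v ⇒ u)) + ¬¬u)) = 0 + 2 = 2
No assignment yields a value below 2, so this is the minimum.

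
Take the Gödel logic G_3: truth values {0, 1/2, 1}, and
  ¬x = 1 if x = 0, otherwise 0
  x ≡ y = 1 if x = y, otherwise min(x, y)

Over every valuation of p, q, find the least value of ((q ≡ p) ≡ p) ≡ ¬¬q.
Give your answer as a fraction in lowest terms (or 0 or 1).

1/2

Take p = 1/2, q = 1/2:
q ≡ p = 1/2 ≡ 1/2 = 1
(q ≡ p) ≡ p = 1 ≡ 1/2 = 1/2
¬q = ¬1/2 = 0
¬¬q = ¬0 = 1
((q ≡ p) ≡ p) ≡ ¬¬q = 1/2 ≡ 1 = 1/2
No assignment yields a value below 1/2, so this is the minimum.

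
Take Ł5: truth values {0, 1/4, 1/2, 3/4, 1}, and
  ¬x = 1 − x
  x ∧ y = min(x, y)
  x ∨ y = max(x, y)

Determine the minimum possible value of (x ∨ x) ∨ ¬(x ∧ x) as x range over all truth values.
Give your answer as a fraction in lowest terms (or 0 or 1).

1/2

Take x = 1/2:
x ∨ x = 1/2 ∨ 1/2 = 1/2
x ∧ x = 1/2 ∧ 1/2 = 1/2
¬(x ∧ x) = ¬1/2 = 1/2
(x ∨ x) ∨ ¬(x ∧ x) = 1/2 ∨ 1/2 = 1/2
No assignment yields a value below 1/2, so this is the minimum.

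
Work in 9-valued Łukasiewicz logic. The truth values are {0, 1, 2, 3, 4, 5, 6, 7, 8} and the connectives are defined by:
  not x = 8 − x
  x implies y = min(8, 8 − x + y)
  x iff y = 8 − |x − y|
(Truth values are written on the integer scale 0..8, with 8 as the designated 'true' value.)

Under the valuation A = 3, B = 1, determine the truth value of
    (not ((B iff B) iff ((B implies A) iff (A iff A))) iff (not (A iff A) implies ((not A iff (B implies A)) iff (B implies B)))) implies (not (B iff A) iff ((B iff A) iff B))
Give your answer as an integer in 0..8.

8

B iff B = 1 iff 1 = 8
B implies A = 1 implies 3 = 8
A iff A = 3 iff 3 = 8
(B implies A) iff (A iff A) = 8 iff 8 = 8
(B iff B) iff ((B implies A) iff (A iff A)) = 8 iff 8 = 8
not ((B iff B) iff ((B implies A) iff (A iff A))) = not 8 = 0
A iff A = 3 iff 3 = 8
not (A iff A) = not 8 = 0
not A = not 3 = 5
B implies A = 1 implies 3 = 8
not A iff (B implies A) = 5 iff 8 = 5
B implies B = 1 implies 1 = 8
(not A iff (B implies A)) iff (B implies B) = 5 iff 8 = 5
not (A iff A) implies ((not A iff (B implies A)) iff (B implies B)) = 0 implies 5 = 8
not ((B iff B) iff ((B implies A) iff (A iff A))) iff (not (A iff A) implies ((not A iff (B implies A)) iff (B implies B))) = 0 iff 8 = 0
B iff A = 1 iff 3 = 6
not (B iff A) = not 6 = 2
B iff A = 1 iff 3 = 6
(B iff A) iff B = 6 iff 1 = 3
not (B iff A) iff ((B iff A) iff B) = 2 iff 3 = 7
(not ((B iff B) iff ((B implies A) iff (A iff A))) iff (not (A iff A) implies ((not A iff (B implies A)) iff (B implies B)))) implies (not (B iff A) iff ((B iff A) iff B)) = 0 implies 7 = 8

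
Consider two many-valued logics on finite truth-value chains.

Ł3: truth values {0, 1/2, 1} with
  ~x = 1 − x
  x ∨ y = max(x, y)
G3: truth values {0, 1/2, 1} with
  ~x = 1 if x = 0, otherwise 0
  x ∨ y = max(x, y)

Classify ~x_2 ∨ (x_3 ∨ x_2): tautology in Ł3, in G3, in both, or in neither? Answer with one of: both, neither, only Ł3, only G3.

neither

In Ł3: at x_2 = 1/2, x_3 = 0 the value is 1/2 — not a tautology.
In G3: at x_2 = 1/2, x_3 = 0 the value is 1/2 — not a tautology.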